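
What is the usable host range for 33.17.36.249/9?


Network: 33.0.0.0
Broadcast: 33.127.255.255
First usable = network + 1
Last usable = broadcast - 1
Range: 33.0.0.1 to 33.127.255.254


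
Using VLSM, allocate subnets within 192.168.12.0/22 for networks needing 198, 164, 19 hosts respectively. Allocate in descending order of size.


198 hosts -> /24 (254 usable): 192.168.12.0/24
164 hosts -> /24 (254 usable): 192.168.13.0/24
19 hosts -> /27 (30 usable): 192.168.14.0/27
Allocation: 192.168.12.0/24 (198 hosts, 254 usable); 192.168.13.0/24 (164 hosts, 254 usable); 192.168.14.0/27 (19 hosts, 30 usable)


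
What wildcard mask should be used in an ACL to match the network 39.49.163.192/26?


Subnet mask: 255.255.255.192
Wildcard = 255.255.255.255 - subnet mask
255 - 255 = 0
255 - 255 = 0
255 - 255 = 0
255 - 192 = 63
Wildcard: 0.0.0.63


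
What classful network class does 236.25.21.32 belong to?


First octet: 236
Binary: 11101100
1110xxxx -> Class D (224-239)
Class D (multicast), default mask N/A


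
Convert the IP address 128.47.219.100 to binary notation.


128 = 10000000
47 = 00101111
219 = 11011011
100 = 01100100
Binary: 10000000.00101111.11011011.01100100


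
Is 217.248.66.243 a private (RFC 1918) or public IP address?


RFC 1918 private ranges:
  10.0.0.0/8 (10.0.0.0 - 10.255.255.255)
  172.16.0.0/12 (172.16.0.0 - 172.31.255.255)
  192.168.0.0/16 (192.168.0.0 - 192.168.255.255)
Public (not in any RFC 1918 range)


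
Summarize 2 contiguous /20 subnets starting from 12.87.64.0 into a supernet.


Original prefix: /20
Number of subnets: 2 = 2^1
New prefix = 20 - 1 = 19
Supernet: 12.87.64.0/19


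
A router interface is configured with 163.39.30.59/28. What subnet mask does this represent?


/28 means 28 network bits, 4 host bits
Binary: 11111111111111111111111111110000
Mask: 255.255.255.240


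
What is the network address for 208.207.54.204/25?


IP:   11010000.11001111.00110110.11001100
Mask: 11111111.11111111.11111111.10000000
AND operation:
Net:  11010000.11001111.00110110.10000000
Network: 208.207.54.128/25


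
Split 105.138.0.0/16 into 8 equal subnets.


New prefix = 16 + 3 = 19
Each subnet has 8192 addresses
  105.138.0.0/19
  105.138.32.0/19
  105.138.64.0/19
  105.138.96.0/19
  105.138.128.0/19
  105.138.160.0/19
  105.138.192.0/19
  105.138.224.0/19
Subnets: 105.138.0.0/19, 105.138.32.0/19, 105.138.64.0/19, 105.138.96.0/19, 105.138.128.0/19, 105.138.160.0/19, 105.138.192.0/19, 105.138.224.0/19


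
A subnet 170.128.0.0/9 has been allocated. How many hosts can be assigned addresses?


Host bits = 32 - 9 = 23
Total addresses = 2^23 = 8388608
Usable = total - 2 (network and broadcast)
Usable hosts: 8388606


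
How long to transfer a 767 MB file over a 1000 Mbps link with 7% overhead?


Effective throughput = 1000 * (1 - 7/100) = 930.0 Mbps
File size in Mb = 767 * 8 = 6136 Mb
Time = 6136 / 930.0
Time = 6.5978 seconds


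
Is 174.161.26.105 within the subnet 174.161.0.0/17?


Subnet network: 174.161.0.0
Test IP AND mask: 174.161.0.0
Yes, 174.161.26.105 is in 174.161.0.0/17


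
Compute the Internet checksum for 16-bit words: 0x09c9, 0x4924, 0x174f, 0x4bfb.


Sum all words (with carry folding):
+ 0x09c9 = 0x09c9
+ 0x4924 = 0x52ed
+ 0x174f = 0x6a3c
+ 0x4bfb = 0xb637
One's complement: ~0xb637
Checksum = 0x49c8


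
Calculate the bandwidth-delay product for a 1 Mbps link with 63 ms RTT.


BDP = bandwidth * RTT
= 1 Mbps * 63 ms
= 1 * 1e6 * 63 / 1000 bits
= 63000 bits
= 7875 bytes
= 7.6904 KB
BDP = 63000 bits (7875 bytes)


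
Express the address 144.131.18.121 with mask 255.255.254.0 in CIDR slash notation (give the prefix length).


Binary: 11111111.11111111.11111110.00000000
Count leading 1s
Prefix: /23


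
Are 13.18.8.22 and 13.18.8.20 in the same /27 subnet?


Mask: 255.255.255.224
13.18.8.22 AND mask = 13.18.8.0
13.18.8.20 AND mask = 13.18.8.0
Yes, same subnet (13.18.8.0)


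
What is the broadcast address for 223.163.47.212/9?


Network: 223.128.0.0/9
Host bits = 23
Set all host bits to 1:
Broadcast: 223.255.255.255


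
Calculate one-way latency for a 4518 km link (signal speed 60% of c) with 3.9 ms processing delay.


Speed = 0.6 * 3e5 km/s = 180000 km/s
Propagation delay = 4518 / 180000 = 0.0251 s = 25.1 ms
Processing delay = 3.9 ms
Total one-way latency = 29 ms


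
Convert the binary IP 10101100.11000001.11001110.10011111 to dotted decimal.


10101100 = 172
11000001 = 193
11001110 = 206
10011111 = 159
IP: 172.193.206.159


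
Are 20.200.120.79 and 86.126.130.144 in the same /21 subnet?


Mask: 255.255.248.0
20.200.120.79 AND mask = 20.200.120.0
86.126.130.144 AND mask = 86.126.128.0
No, different subnets (20.200.120.0 vs 86.126.128.0)


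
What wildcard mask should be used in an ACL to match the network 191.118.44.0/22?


Subnet mask: 255.255.252.0
Wildcard = 255.255.255.255 - subnet mask
255 - 255 = 0
255 - 255 = 0
255 - 252 = 3
255 - 0 = 255
Wildcard: 0.0.3.255


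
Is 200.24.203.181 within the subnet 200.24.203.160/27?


Subnet network: 200.24.203.160
Test IP AND mask: 200.24.203.160
Yes, 200.24.203.181 is in 200.24.203.160/27


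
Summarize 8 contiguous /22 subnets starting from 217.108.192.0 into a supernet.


Original prefix: /22
Number of subnets: 8 = 2^3
New prefix = 22 - 3 = 19
Supernet: 217.108.192.0/19


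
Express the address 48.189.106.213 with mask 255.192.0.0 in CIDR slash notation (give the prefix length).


Binary: 11111111.11000000.00000000.00000000
Count leading 1s
Prefix: /10


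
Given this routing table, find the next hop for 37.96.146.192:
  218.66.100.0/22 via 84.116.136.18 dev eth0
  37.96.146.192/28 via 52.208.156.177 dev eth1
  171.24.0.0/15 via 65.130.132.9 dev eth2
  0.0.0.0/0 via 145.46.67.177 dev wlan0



Longest prefix match for 37.96.146.192:
  /22 218.66.100.0: no
  /28 37.96.146.192: MATCH
  /15 171.24.0.0: no
  /0 0.0.0.0: MATCH
Selected: next-hop 52.208.156.177 via eth1 (matched /28)


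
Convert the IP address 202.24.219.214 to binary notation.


202 = 11001010
24 = 00011000
219 = 11011011
214 = 11010110
Binary: 11001010.00011000.11011011.11010110


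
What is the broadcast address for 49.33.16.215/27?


Network: 49.33.16.192/27
Host bits = 5
Set all host bits to 1:
Broadcast: 49.33.16.223


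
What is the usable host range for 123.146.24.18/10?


Network: 123.128.0.0
Broadcast: 123.191.255.255
First usable = network + 1
Last usable = broadcast - 1
Range: 123.128.0.1 to 123.191.255.254


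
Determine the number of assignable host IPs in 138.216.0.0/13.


Host bits = 32 - 13 = 19
Total addresses = 2^19 = 524288
Usable = total - 2 (network and broadcast)
Usable hosts: 524286


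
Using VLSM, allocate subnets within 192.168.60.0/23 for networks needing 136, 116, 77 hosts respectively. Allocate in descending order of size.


136 hosts -> /24 (254 usable): 192.168.60.0/24
116 hosts -> /25 (126 usable): 192.168.61.0/25
77 hosts -> /25 (126 usable): 192.168.61.128/25
Allocation: 192.168.60.0/24 (136 hosts, 254 usable); 192.168.61.0/25 (116 hosts, 126 usable); 192.168.61.128/25 (77 hosts, 126 usable)


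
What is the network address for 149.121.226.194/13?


IP:   10010101.01111001.11100010.11000010
Mask: 11111111.11111000.00000000.00000000
AND operation:
Net:  10010101.01111000.00000000.00000000
Network: 149.120.0.0/13


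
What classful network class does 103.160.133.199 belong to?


First octet: 103
Binary: 01100111
0xxxxxxx -> Class A (1-126)
Class A, default mask 255.0.0.0 (/8)


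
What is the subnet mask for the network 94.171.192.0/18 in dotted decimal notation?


/18 means 18 network bits, 14 host bits
Binary: 11111111111111111100000000000000
Mask: 255.255.192.0


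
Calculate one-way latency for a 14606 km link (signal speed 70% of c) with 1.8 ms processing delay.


Speed = 0.7 * 3e5 km/s = 210000 km/s
Propagation delay = 14606 / 210000 = 0.0696 s = 69.5524 ms
Processing delay = 1.8 ms
Total one-way latency = 71.3524 ms


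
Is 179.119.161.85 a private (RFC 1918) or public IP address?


RFC 1918 private ranges:
  10.0.0.0/8 (10.0.0.0 - 10.255.255.255)
  172.16.0.0/12 (172.16.0.0 - 172.31.255.255)
  192.168.0.0/16 (192.168.0.0 - 192.168.255.255)
Public (not in any RFC 1918 range)


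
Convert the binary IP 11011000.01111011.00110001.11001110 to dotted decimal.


11011000 = 216
01111011 = 123
00110001 = 49
11001110 = 206
IP: 216.123.49.206


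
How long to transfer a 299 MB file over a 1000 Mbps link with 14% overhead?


Effective throughput = 1000 * (1 - 14/100) = 860 Mbps
File size in Mb = 299 * 8 = 2392 Mb
Time = 2392 / 860
Time = 2.7814 seconds


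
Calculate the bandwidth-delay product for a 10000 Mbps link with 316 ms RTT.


BDP = bandwidth * RTT
= 10000 Mbps * 316 ms
= 10000 * 1e6 * 316 / 1000 bits
= 3160000000 bits
= 395000000 bytes
= 385742.1875 KB
BDP = 3160000000 bits (395000000 bytes)


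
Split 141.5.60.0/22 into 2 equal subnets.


New prefix = 22 + 1 = 23
Each subnet has 512 addresses
  141.5.60.0/23
  141.5.62.0/23
Subnets: 141.5.60.0/23, 141.5.62.0/23


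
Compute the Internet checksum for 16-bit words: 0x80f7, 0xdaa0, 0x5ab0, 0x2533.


Sum all words (with carry folding):
+ 0x80f7 = 0x80f7
+ 0xdaa0 = 0x5b98
+ 0x5ab0 = 0xb648
+ 0x2533 = 0xdb7b
One's complement: ~0xdb7b
Checksum = 0x2484


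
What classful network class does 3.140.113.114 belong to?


First octet: 3
Binary: 00000011
0xxxxxxx -> Class A (1-126)
Class A, default mask 255.0.0.0 (/8)


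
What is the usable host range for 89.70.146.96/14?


Network: 89.68.0.0
Broadcast: 89.71.255.255
First usable = network + 1
Last usable = broadcast - 1
Range: 89.68.0.1 to 89.71.255.254


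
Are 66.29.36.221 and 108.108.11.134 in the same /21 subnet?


Mask: 255.255.248.0
66.29.36.221 AND mask = 66.29.32.0
108.108.11.134 AND mask = 108.108.8.0
No, different subnets (66.29.32.0 vs 108.108.8.0)


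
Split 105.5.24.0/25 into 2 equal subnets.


New prefix = 25 + 1 = 26
Each subnet has 64 addresses
  105.5.24.0/26
  105.5.24.64/26
Subnets: 105.5.24.0/26, 105.5.24.64/26


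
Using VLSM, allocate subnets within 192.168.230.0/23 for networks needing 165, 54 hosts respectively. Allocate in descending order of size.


165 hosts -> /24 (254 usable): 192.168.230.0/24
54 hosts -> /26 (62 usable): 192.168.231.0/26
Allocation: 192.168.230.0/24 (165 hosts, 254 usable); 192.168.231.0/26 (54 hosts, 62 usable)


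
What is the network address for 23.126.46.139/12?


IP:   00010111.01111110.00101110.10001011
Mask: 11111111.11110000.00000000.00000000
AND operation:
Net:  00010111.01110000.00000000.00000000
Network: 23.112.0.0/12


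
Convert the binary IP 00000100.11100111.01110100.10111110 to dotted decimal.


00000100 = 4
11100111 = 231
01110100 = 116
10111110 = 190
IP: 4.231.116.190


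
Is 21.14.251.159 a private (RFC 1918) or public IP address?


RFC 1918 private ranges:
  10.0.0.0/8 (10.0.0.0 - 10.255.255.255)
  172.16.0.0/12 (172.16.0.0 - 172.31.255.255)
  192.168.0.0/16 (192.168.0.0 - 192.168.255.255)
Public (not in any RFC 1918 range)


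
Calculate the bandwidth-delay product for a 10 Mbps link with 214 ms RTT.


BDP = bandwidth * RTT
= 10 Mbps * 214 ms
= 10 * 1e6 * 214 / 1000 bits
= 2140000 bits
= 267500 bytes
= 261.2305 KB
BDP = 2140000 bits (267500 bytes)


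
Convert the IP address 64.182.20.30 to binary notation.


64 = 01000000
182 = 10110110
20 = 00010100
30 = 00011110
Binary: 01000000.10110110.00010100.00011110


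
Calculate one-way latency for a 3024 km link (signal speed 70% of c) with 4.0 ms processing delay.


Speed = 0.7 * 3e5 km/s = 210000 km/s
Propagation delay = 3024 / 210000 = 0.0144 s = 14.4 ms
Processing delay = 4.0 ms
Total one-way latency = 18.4 ms


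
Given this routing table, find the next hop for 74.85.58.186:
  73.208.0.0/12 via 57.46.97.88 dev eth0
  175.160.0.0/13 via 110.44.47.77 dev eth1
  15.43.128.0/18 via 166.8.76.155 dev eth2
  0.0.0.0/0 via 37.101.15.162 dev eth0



Longest prefix match for 74.85.58.186:
  /12 73.208.0.0: no
  /13 175.160.0.0: no
  /18 15.43.128.0: no
  /0 0.0.0.0: MATCH
Selected: next-hop 37.101.15.162 via eth0 (matched /0)


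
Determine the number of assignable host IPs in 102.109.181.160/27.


Host bits = 32 - 27 = 5
Total addresses = 2^5 = 32
Usable = total - 2 (network and broadcast)
Usable hosts: 30


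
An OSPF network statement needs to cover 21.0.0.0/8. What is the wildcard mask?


Subnet mask: 255.0.0.0
Wildcard = 255.255.255.255 - subnet mask
255 - 255 = 0
255 - 0 = 255
255 - 0 = 255
255 - 0 = 255
Wildcard: 0.255.255.255


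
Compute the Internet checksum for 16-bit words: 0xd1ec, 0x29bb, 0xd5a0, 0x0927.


Sum all words (with carry folding):
+ 0xd1ec = 0xd1ec
+ 0x29bb = 0xfba7
+ 0xd5a0 = 0xd148
+ 0x0927 = 0xda6f
One's complement: ~0xda6f
Checksum = 0x2590


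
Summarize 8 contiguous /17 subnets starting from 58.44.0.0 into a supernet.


Original prefix: /17
Number of subnets: 8 = 2^3
New prefix = 17 - 3 = 14
Supernet: 58.44.0.0/14


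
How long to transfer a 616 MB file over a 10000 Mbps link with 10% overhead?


Effective throughput = 10000 * (1 - 10/100) = 9000 Mbps
File size in Mb = 616 * 8 = 4928 Mb
Time = 4928 / 9000
Time = 0.5476 seconds


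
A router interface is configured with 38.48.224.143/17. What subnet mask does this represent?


/17 means 17 network bits, 15 host bits
Binary: 11111111111111111000000000000000
Mask: 255.255.128.0


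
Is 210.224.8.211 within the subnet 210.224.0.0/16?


Subnet network: 210.224.0.0
Test IP AND mask: 210.224.0.0
Yes, 210.224.8.211 is in 210.224.0.0/16


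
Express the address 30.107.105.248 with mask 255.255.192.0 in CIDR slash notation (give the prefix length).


Binary: 11111111.11111111.11000000.00000000
Count leading 1s
Prefix: /18


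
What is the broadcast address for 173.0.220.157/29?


Network: 173.0.220.152/29
Host bits = 3
Set all host bits to 1:
Broadcast: 173.0.220.159


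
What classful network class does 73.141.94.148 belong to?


First octet: 73
Binary: 01001001
0xxxxxxx -> Class A (1-126)
Class A, default mask 255.0.0.0 (/8)


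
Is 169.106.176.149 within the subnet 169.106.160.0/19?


Subnet network: 169.106.160.0
Test IP AND mask: 169.106.160.0
Yes, 169.106.176.149 is in 169.106.160.0/19


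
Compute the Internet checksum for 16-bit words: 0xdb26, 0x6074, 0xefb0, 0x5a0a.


Sum all words (with carry folding):
+ 0xdb26 = 0xdb26
+ 0x6074 = 0x3b9b
+ 0xefb0 = 0x2b4c
+ 0x5a0a = 0x8556
One's complement: ~0x8556
Checksum = 0x7aa9


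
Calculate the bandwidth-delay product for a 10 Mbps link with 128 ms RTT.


BDP = bandwidth * RTT
= 10 Mbps * 128 ms
= 10 * 1e6 * 128 / 1000 bits
= 1280000 bits
= 160000 bytes
= 156.25 KB
BDP = 1280000 bits (160000 bytes)


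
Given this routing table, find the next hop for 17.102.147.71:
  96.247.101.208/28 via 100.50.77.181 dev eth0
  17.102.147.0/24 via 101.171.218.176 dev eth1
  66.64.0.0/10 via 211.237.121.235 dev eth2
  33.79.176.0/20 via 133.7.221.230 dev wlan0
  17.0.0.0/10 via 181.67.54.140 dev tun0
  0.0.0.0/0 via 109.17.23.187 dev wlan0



Longest prefix match for 17.102.147.71:
  /28 96.247.101.208: no
  /24 17.102.147.0: MATCH
  /10 66.64.0.0: no
  /20 33.79.176.0: no
  /10 17.0.0.0: no
  /0 0.0.0.0: MATCH
Selected: next-hop 101.171.218.176 via eth1 (matched /24)


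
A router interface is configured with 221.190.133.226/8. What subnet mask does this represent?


/8 means 8 network bits, 24 host bits
Binary: 11111111000000000000000000000000
Mask: 255.0.0.0


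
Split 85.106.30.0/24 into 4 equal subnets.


New prefix = 24 + 2 = 26
Each subnet has 64 addresses
  85.106.30.0/26
  85.106.30.64/26
  85.106.30.128/26
  85.106.30.192/26
Subnets: 85.106.30.0/26, 85.106.30.64/26, 85.106.30.128/26, 85.106.30.192/26


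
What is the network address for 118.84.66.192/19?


IP:   01110110.01010100.01000010.11000000
Mask: 11111111.11111111.11100000.00000000
AND operation:
Net:  01110110.01010100.01000000.00000000
Network: 118.84.64.0/19


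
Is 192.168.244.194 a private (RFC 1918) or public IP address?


RFC 1918 private ranges:
  10.0.0.0/8 (10.0.0.0 - 10.255.255.255)
  172.16.0.0/12 (172.16.0.0 - 172.31.255.255)
  192.168.0.0/16 (192.168.0.0 - 192.168.255.255)
Private (in 192.168.0.0/16)


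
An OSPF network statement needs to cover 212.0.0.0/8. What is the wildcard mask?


Subnet mask: 255.0.0.0
Wildcard = 255.255.255.255 - subnet mask
255 - 255 = 0
255 - 0 = 255
255 - 0 = 255
255 - 0 = 255
Wildcard: 0.255.255.255


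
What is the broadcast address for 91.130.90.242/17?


Network: 91.130.0.0/17
Host bits = 15
Set all host bits to 1:
Broadcast: 91.130.127.255


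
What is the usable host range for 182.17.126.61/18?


Network: 182.17.64.0
Broadcast: 182.17.127.255
First usable = network + 1
Last usable = broadcast - 1
Range: 182.17.64.1 to 182.17.127.254


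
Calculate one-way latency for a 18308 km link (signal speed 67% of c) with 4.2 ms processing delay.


Speed = 0.67 * 3e5 km/s = 201000 km/s
Propagation delay = 18308 / 201000 = 0.0911 s = 91.0846 ms
Processing delay = 4.2 ms
Total one-way latency = 95.2846 ms


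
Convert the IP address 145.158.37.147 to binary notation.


145 = 10010001
158 = 10011110
37 = 00100101
147 = 10010011
Binary: 10010001.10011110.00100101.10010011


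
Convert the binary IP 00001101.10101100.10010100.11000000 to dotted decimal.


00001101 = 13
10101100 = 172
10010100 = 148
11000000 = 192
IP: 13.172.148.192


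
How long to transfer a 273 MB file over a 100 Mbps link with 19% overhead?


Effective throughput = 100 * (1 - 19/100) = 81 Mbps
File size in Mb = 273 * 8 = 2184 Mb
Time = 2184 / 81
Time = 26.963 seconds


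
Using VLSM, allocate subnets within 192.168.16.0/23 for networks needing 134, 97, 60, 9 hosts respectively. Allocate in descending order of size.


134 hosts -> /24 (254 usable): 192.168.16.0/24
97 hosts -> /25 (126 usable): 192.168.17.0/25
60 hosts -> /26 (62 usable): 192.168.17.128/26
9 hosts -> /28 (14 usable): 192.168.17.192/28
Allocation: 192.168.16.0/24 (134 hosts, 254 usable); 192.168.17.0/25 (97 hosts, 126 usable); 192.168.17.128/26 (60 hosts, 62 usable); 192.168.17.192/28 (9 hosts, 14 usable)


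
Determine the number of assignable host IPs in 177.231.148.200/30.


Host bits = 32 - 30 = 2
Total addresses = 2^2 = 4
Usable = total - 2 (network and broadcast)
Usable hosts: 2


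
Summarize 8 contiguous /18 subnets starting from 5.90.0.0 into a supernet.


Original prefix: /18
Number of subnets: 8 = 2^3
New prefix = 18 - 3 = 15
Supernet: 5.90.0.0/15


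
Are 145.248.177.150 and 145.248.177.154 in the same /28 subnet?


Mask: 255.255.255.240
145.248.177.150 AND mask = 145.248.177.144
145.248.177.154 AND mask = 145.248.177.144
Yes, same subnet (145.248.177.144)


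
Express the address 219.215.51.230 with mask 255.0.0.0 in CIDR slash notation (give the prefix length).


Binary: 11111111.00000000.00000000.00000000
Count leading 1s
Prefix: /8


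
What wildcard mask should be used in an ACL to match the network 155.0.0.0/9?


Subnet mask: 255.128.0.0
Wildcard = 255.255.255.255 - subnet mask
255 - 255 = 0
255 - 128 = 127
255 - 0 = 255
255 - 0 = 255
Wildcard: 0.127.255.255


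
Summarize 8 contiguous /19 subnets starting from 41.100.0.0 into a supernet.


Original prefix: /19
Number of subnets: 8 = 2^3
New prefix = 19 - 3 = 16
Supernet: 41.100.0.0/16


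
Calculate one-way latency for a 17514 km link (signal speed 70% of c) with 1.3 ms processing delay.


Speed = 0.7 * 3e5 km/s = 210000 km/s
Propagation delay = 17514 / 210000 = 0.0834 s = 83.4 ms
Processing delay = 1.3 ms
Total one-way latency = 84.7 ms


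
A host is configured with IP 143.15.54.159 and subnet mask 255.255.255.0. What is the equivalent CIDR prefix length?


Binary: 11111111.11111111.11111111.00000000
Count leading 1s
Prefix: /24


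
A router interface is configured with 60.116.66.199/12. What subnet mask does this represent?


/12 means 12 network bits, 20 host bits
Binary: 11111111111100000000000000000000
Mask: 255.240.0.0


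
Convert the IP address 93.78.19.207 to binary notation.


93 = 01011101
78 = 01001110
19 = 00010011
207 = 11001111
Binary: 01011101.01001110.00010011.11001111


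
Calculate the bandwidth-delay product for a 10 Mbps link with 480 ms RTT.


BDP = bandwidth * RTT
= 10 Mbps * 480 ms
= 10 * 1e6 * 480 / 1000 bits
= 4800000 bits
= 600000 bytes
= 585.9375 KB
BDP = 4800000 bits (600000 bytes)


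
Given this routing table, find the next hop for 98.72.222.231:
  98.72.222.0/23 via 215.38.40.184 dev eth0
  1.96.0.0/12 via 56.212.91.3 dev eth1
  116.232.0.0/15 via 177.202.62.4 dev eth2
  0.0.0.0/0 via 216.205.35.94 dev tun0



Longest prefix match for 98.72.222.231:
  /23 98.72.222.0: MATCH
  /12 1.96.0.0: no
  /15 116.232.0.0: no
  /0 0.0.0.0: MATCH
Selected: next-hop 215.38.40.184 via eth0 (matched /23)


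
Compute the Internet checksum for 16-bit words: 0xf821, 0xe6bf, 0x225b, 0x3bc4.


Sum all words (with carry folding):
+ 0xf821 = 0xf821
+ 0xe6bf = 0xdee1
+ 0x225b = 0x013d
+ 0x3bc4 = 0x3d01
One's complement: ~0x3d01
Checksum = 0xc2fe


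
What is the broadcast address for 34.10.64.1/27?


Network: 34.10.64.0/27
Host bits = 5
Set all host bits to 1:
Broadcast: 34.10.64.31


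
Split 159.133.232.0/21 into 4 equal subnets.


New prefix = 21 + 2 = 23
Each subnet has 512 addresses
  159.133.232.0/23
  159.133.234.0/23
  159.133.236.0/23
  159.133.238.0/23
Subnets: 159.133.232.0/23, 159.133.234.0/23, 159.133.236.0/23, 159.133.238.0/23


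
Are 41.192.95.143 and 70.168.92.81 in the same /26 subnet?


Mask: 255.255.255.192
41.192.95.143 AND mask = 41.192.95.128
70.168.92.81 AND mask = 70.168.92.64
No, different subnets (41.192.95.128 vs 70.168.92.64)


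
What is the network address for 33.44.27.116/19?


IP:   00100001.00101100.00011011.01110100
Mask: 11111111.11111111.11100000.00000000
AND operation:
Net:  00100001.00101100.00000000.00000000
Network: 33.44.0.0/19


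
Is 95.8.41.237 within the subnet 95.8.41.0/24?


Subnet network: 95.8.41.0
Test IP AND mask: 95.8.41.0
Yes, 95.8.41.237 is in 95.8.41.0/24


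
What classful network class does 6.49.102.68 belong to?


First octet: 6
Binary: 00000110
0xxxxxxx -> Class A (1-126)
Class A, default mask 255.0.0.0 (/8)


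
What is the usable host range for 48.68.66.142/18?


Network: 48.68.64.0
Broadcast: 48.68.127.255
First usable = network + 1
Last usable = broadcast - 1
Range: 48.68.64.1 to 48.68.127.254


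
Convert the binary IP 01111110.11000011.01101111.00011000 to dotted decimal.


01111110 = 126
11000011 = 195
01101111 = 111
00011000 = 24
IP: 126.195.111.24


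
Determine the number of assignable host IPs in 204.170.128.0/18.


Host bits = 32 - 18 = 14
Total addresses = 2^14 = 16384
Usable = total - 2 (network and broadcast)
Usable hosts: 16382


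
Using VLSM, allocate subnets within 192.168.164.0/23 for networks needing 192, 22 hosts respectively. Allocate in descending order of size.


192 hosts -> /24 (254 usable): 192.168.164.0/24
22 hosts -> /27 (30 usable): 192.168.165.0/27
Allocation: 192.168.164.0/24 (192 hosts, 254 usable); 192.168.165.0/27 (22 hosts, 30 usable)


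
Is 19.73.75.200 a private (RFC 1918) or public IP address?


RFC 1918 private ranges:
  10.0.0.0/8 (10.0.0.0 - 10.255.255.255)
  172.16.0.0/12 (172.16.0.0 - 172.31.255.255)
  192.168.0.0/16 (192.168.0.0 - 192.168.255.255)
Public (not in any RFC 1918 range)


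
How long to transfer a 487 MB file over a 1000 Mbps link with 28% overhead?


Effective throughput = 1000 * (1 - 28/100) = 720 Mbps
File size in Mb = 487 * 8 = 3896 Mb
Time = 3896 / 720
Time = 5.4111 seconds


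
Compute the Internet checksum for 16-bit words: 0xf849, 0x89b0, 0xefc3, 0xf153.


Sum all words (with carry folding):
+ 0xf849 = 0xf849
+ 0x89b0 = 0x81fa
+ 0xefc3 = 0x71be
+ 0xf153 = 0x6312
One's complement: ~0x6312
Checksum = 0x9ced


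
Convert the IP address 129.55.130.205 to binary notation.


129 = 10000001
55 = 00110111
130 = 10000010
205 = 11001101
Binary: 10000001.00110111.10000010.11001101


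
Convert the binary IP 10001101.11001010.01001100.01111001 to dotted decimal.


10001101 = 141
11001010 = 202
01001100 = 76
01111001 = 121
IP: 141.202.76.121


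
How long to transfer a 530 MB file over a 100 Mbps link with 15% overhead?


Effective throughput = 100 * (1 - 15/100) = 85 Mbps
File size in Mb = 530 * 8 = 4240 Mb
Time = 4240 / 85
Time = 49.8824 seconds


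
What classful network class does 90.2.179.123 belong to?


First octet: 90
Binary: 01011010
0xxxxxxx -> Class A (1-126)
Class A, default mask 255.0.0.0 (/8)


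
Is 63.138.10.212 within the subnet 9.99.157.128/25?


Subnet network: 9.99.157.128
Test IP AND mask: 63.138.10.128
No, 63.138.10.212 is not in 9.99.157.128/25


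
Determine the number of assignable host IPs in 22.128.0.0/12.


Host bits = 32 - 12 = 20
Total addresses = 2^20 = 1048576
Usable = total - 2 (network and broadcast)
Usable hosts: 1048574


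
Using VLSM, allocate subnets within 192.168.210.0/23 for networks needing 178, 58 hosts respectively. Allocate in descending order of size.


178 hosts -> /24 (254 usable): 192.168.210.0/24
58 hosts -> /26 (62 usable): 192.168.211.0/26
Allocation: 192.168.210.0/24 (178 hosts, 254 usable); 192.168.211.0/26 (58 hosts, 62 usable)


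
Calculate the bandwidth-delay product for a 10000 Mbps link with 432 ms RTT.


BDP = bandwidth * RTT
= 10000 Mbps * 432 ms
= 10000 * 1e6 * 432 / 1000 bits
= 4320000000 bits
= 540000000 bytes
= 527343.75 KB
BDP = 4320000000 bits (540000000 bytes)


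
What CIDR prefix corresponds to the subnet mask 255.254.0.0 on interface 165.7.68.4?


Binary: 11111111.11111110.00000000.00000000
Count leading 1s
Prefix: /15


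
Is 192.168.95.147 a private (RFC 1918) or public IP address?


RFC 1918 private ranges:
  10.0.0.0/8 (10.0.0.0 - 10.255.255.255)
  172.16.0.0/12 (172.16.0.0 - 172.31.255.255)
  192.168.0.0/16 (192.168.0.0 - 192.168.255.255)
Private (in 192.168.0.0/16)


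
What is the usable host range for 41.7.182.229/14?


Network: 41.4.0.0
Broadcast: 41.7.255.255
First usable = network + 1
Last usable = broadcast - 1
Range: 41.4.0.1 to 41.7.255.254


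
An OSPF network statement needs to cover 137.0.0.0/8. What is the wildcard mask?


Subnet mask: 255.0.0.0
Wildcard = 255.255.255.255 - subnet mask
255 - 255 = 0
255 - 0 = 255
255 - 0 = 255
255 - 0 = 255
Wildcard: 0.255.255.255


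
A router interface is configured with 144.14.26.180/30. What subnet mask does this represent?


/30 means 30 network bits, 2 host bits
Binary: 11111111111111111111111111111100
Mask: 255.255.255.252


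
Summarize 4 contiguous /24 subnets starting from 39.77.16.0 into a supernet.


Original prefix: /24
Number of subnets: 4 = 2^2
New prefix = 24 - 2 = 22
Supernet: 39.77.16.0/22


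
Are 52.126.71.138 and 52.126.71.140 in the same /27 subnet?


Mask: 255.255.255.224
52.126.71.138 AND mask = 52.126.71.128
52.126.71.140 AND mask = 52.126.71.128
Yes, same subnet (52.126.71.128)


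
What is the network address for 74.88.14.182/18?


IP:   01001010.01011000.00001110.10110110
Mask: 11111111.11111111.11000000.00000000
AND operation:
Net:  01001010.01011000.00000000.00000000
Network: 74.88.0.0/18


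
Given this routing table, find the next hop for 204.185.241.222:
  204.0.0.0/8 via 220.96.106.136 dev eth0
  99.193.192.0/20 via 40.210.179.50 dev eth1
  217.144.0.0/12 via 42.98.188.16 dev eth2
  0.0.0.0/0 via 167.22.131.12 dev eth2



Longest prefix match for 204.185.241.222:
  /8 204.0.0.0: MATCH
  /20 99.193.192.0: no
  /12 217.144.0.0: no
  /0 0.0.0.0: MATCH
Selected: next-hop 220.96.106.136 via eth0 (matched /8)


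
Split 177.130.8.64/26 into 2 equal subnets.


New prefix = 26 + 1 = 27
Each subnet has 32 addresses
  177.130.8.64/27
  177.130.8.96/27
Subnets: 177.130.8.64/27, 177.130.8.96/27


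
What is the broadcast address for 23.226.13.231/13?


Network: 23.224.0.0/13
Host bits = 19
Set all host bits to 1:
Broadcast: 23.231.255.255


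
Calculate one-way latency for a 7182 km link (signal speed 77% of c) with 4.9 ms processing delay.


Speed = 0.77 * 3e5 km/s = 231000 km/s
Propagation delay = 7182 / 231000 = 0.0311 s = 31.0909 ms
Processing delay = 4.9 ms
Total one-way latency = 35.9909 ms


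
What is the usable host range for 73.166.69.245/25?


Network: 73.166.69.128
Broadcast: 73.166.69.255
First usable = network + 1
Last usable = broadcast - 1
Range: 73.166.69.129 to 73.166.69.254


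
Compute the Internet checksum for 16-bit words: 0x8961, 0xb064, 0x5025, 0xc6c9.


Sum all words (with carry folding):
+ 0x8961 = 0x8961
+ 0xb064 = 0x39c6
+ 0x5025 = 0x89eb
+ 0xc6c9 = 0x50b5
One's complement: ~0x50b5
Checksum = 0xaf4a


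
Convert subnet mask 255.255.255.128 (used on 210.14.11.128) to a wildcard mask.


Subnet mask: 255.255.255.128
Wildcard = 255.255.255.255 - subnet mask
255 - 255 = 0
255 - 255 = 0
255 - 255 = 0
255 - 128 = 127
Wildcard: 0.0.0.127


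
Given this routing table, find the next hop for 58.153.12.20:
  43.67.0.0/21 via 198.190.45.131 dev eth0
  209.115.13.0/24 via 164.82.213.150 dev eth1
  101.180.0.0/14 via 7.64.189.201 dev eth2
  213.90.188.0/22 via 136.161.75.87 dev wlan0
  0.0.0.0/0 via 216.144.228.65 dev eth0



Longest prefix match for 58.153.12.20:
  /21 43.67.0.0: no
  /24 209.115.13.0: no
  /14 101.180.0.0: no
  /22 213.90.188.0: no
  /0 0.0.0.0: MATCH
Selected: next-hop 216.144.228.65 via eth0 (matched /0)


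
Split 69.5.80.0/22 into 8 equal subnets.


New prefix = 22 + 3 = 25
Each subnet has 128 addresses
  69.5.80.0/25
  69.5.80.128/25
  69.5.81.0/25
  69.5.81.128/25
  69.5.82.0/25
  69.5.82.128/25
  69.5.83.0/25
  69.5.83.128/25
Subnets: 69.5.80.0/25, 69.5.80.128/25, 69.5.81.0/25, 69.5.81.128/25, 69.5.82.0/25, 69.5.82.128/25, 69.5.83.0/25, 69.5.83.128/25


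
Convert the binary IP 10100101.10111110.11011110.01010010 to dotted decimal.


10100101 = 165
10111110 = 190
11011110 = 222
01010010 = 82
IP: 165.190.222.82


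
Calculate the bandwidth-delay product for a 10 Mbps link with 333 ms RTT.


BDP = bandwidth * RTT
= 10 Mbps * 333 ms
= 10 * 1e6 * 333 / 1000 bits
= 3330000 bits
= 416250 bytes
= 406.4941 KB
BDP = 3330000 bits (416250 bytes)


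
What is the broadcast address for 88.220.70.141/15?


Network: 88.220.0.0/15
Host bits = 17
Set all host bits to 1:
Broadcast: 88.221.255.255


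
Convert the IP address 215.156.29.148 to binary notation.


215 = 11010111
156 = 10011100
29 = 00011101
148 = 10010100
Binary: 11010111.10011100.00011101.10010100


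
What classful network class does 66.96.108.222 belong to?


First octet: 66
Binary: 01000010
0xxxxxxx -> Class A (1-126)
Class A, default mask 255.0.0.0 (/8)


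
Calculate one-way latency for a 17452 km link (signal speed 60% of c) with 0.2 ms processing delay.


Speed = 0.6 * 3e5 km/s = 180000 km/s
Propagation delay = 17452 / 180000 = 0.097 s = 96.9556 ms
Processing delay = 0.2 ms
Total one-way latency = 97.1556 ms


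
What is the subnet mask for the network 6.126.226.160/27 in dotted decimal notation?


/27 means 27 network bits, 5 host bits
Binary: 11111111111111111111111111100000
Mask: 255.255.255.224


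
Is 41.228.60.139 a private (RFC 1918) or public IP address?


RFC 1918 private ranges:
  10.0.0.0/8 (10.0.0.0 - 10.255.255.255)
  172.16.0.0/12 (172.16.0.0 - 172.31.255.255)
  192.168.0.0/16 (192.168.0.0 - 192.168.255.255)
Public (not in any RFC 1918 range)


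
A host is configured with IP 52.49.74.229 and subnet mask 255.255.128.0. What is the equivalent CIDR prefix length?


Binary: 11111111.11111111.10000000.00000000
Count leading 1s
Prefix: /17


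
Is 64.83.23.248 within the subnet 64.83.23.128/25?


Subnet network: 64.83.23.128
Test IP AND mask: 64.83.23.128
Yes, 64.83.23.248 is in 64.83.23.128/25


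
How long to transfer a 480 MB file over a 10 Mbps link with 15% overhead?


Effective throughput = 10 * (1 - 15/100) = 8.5 Mbps
File size in Mb = 480 * 8 = 3840 Mb
Time = 3840 / 8.5
Time = 451.7647 seconds


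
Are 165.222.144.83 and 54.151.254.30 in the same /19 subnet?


Mask: 255.255.224.0
165.222.144.83 AND mask = 165.222.128.0
54.151.254.30 AND mask = 54.151.224.0
No, different subnets (165.222.128.0 vs 54.151.224.0)


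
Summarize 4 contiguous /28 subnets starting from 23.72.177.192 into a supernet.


Original prefix: /28
Number of subnets: 4 = 2^2
New prefix = 28 - 2 = 26
Supernet: 23.72.177.192/26


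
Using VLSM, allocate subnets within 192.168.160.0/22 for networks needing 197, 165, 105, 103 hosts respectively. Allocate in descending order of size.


197 hosts -> /24 (254 usable): 192.168.160.0/24
165 hosts -> /24 (254 usable): 192.168.161.0/24
105 hosts -> /25 (126 usable): 192.168.162.0/25
103 hosts -> /25 (126 usable): 192.168.162.128/25
Allocation: 192.168.160.0/24 (197 hosts, 254 usable); 192.168.161.0/24 (165 hosts, 254 usable); 192.168.162.0/25 (105 hosts, 126 usable); 192.168.162.128/25 (103 hosts, 126 usable)


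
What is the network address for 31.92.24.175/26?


IP:   00011111.01011100.00011000.10101111
Mask: 11111111.11111111.11111111.11000000
AND operation:
Net:  00011111.01011100.00011000.10000000
Network: 31.92.24.128/26


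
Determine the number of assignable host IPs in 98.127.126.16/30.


Host bits = 32 - 30 = 2
Total addresses = 2^2 = 4
Usable = total - 2 (network and broadcast)
Usable hosts: 2


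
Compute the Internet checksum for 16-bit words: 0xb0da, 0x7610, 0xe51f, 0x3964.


Sum all words (with carry folding):
+ 0xb0da = 0xb0da
+ 0x7610 = 0x26eb
+ 0xe51f = 0x0c0b
+ 0x3964 = 0x456f
One's complement: ~0x456f
Checksum = 0xba90


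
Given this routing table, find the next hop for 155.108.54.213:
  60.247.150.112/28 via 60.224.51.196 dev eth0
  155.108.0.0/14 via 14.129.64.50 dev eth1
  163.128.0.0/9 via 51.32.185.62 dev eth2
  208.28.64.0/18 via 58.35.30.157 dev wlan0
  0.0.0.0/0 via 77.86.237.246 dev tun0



Longest prefix match for 155.108.54.213:
  /28 60.247.150.112: no
  /14 155.108.0.0: MATCH
  /9 163.128.0.0: no
  /18 208.28.64.0: no
  /0 0.0.0.0: MATCH
Selected: next-hop 14.129.64.50 via eth1 (matched /14)


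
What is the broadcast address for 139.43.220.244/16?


Network: 139.43.0.0/16
Host bits = 16
Set all host bits to 1:
Broadcast: 139.43.255.255


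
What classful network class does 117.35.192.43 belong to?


First octet: 117
Binary: 01110101
0xxxxxxx -> Class A (1-126)
Class A, default mask 255.0.0.0 (/8)


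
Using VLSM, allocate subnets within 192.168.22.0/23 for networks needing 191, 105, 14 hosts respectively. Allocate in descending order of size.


191 hosts -> /24 (254 usable): 192.168.22.0/24
105 hosts -> /25 (126 usable): 192.168.23.0/25
14 hosts -> /28 (14 usable): 192.168.23.128/28
Allocation: 192.168.22.0/24 (191 hosts, 254 usable); 192.168.23.0/25 (105 hosts, 126 usable); 192.168.23.128/28 (14 hosts, 14 usable)


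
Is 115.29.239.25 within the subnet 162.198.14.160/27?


Subnet network: 162.198.14.160
Test IP AND mask: 115.29.239.0
No, 115.29.239.25 is not in 162.198.14.160/27


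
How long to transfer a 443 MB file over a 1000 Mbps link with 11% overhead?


Effective throughput = 1000 * (1 - 11/100) = 890 Mbps
File size in Mb = 443 * 8 = 3544 Mb
Time = 3544 / 890
Time = 3.982 seconds


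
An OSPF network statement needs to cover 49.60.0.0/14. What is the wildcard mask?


Subnet mask: 255.252.0.0
Wildcard = 255.255.255.255 - subnet mask
255 - 255 = 0
255 - 252 = 3
255 - 0 = 255
255 - 0 = 255
Wildcard: 0.3.255.255


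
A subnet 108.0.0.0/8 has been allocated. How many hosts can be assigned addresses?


Host bits = 32 - 8 = 24
Total addresses = 2^24 = 16777216
Usable = total - 2 (network and broadcast)
Usable hosts: 16777214


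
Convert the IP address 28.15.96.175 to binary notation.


28 = 00011100
15 = 00001111
96 = 01100000
175 = 10101111
Binary: 00011100.00001111.01100000.10101111


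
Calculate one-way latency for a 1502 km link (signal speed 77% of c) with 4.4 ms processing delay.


Speed = 0.77 * 3e5 km/s = 231000 km/s
Propagation delay = 1502 / 231000 = 0.0065 s = 6.5022 ms
Processing delay = 4.4 ms
Total one-way latency = 10.9022 ms


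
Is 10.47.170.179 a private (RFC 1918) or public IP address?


RFC 1918 private ranges:
  10.0.0.0/8 (10.0.0.0 - 10.255.255.255)
  172.16.0.0/12 (172.16.0.0 - 172.31.255.255)
  192.168.0.0/16 (192.168.0.0 - 192.168.255.255)
Private (in 10.0.0.0/8)


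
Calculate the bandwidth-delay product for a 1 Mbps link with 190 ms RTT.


BDP = bandwidth * RTT
= 1 Mbps * 190 ms
= 1 * 1e6 * 190 / 1000 bits
= 190000 bits
= 23750 bytes
= 23.1934 KB
BDP = 190000 bits (23750 bytes)


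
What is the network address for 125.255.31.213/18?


IP:   01111101.11111111.00011111.11010101
Mask: 11111111.11111111.11000000.00000000
AND operation:
Net:  01111101.11111111.00000000.00000000
Network: 125.255.0.0/18


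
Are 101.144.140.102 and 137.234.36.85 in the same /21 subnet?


Mask: 255.255.248.0
101.144.140.102 AND mask = 101.144.136.0
137.234.36.85 AND mask = 137.234.32.0
No, different subnets (101.144.136.0 vs 137.234.32.0)


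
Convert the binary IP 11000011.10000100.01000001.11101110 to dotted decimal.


11000011 = 195
10000100 = 132
01000001 = 65
11101110 = 238
IP: 195.132.65.238


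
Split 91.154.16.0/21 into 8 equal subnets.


New prefix = 21 + 3 = 24
Each subnet has 256 addresses
  91.154.16.0/24
  91.154.17.0/24
  91.154.18.0/24
  91.154.19.0/24
  91.154.20.0/24
  91.154.21.0/24
  91.154.22.0/24
  91.154.23.0/24
Subnets: 91.154.16.0/24, 91.154.17.0/24, 91.154.18.0/24, 91.154.19.0/24, 91.154.20.0/24, 91.154.21.0/24, 91.154.22.0/24, 91.154.23.0/24


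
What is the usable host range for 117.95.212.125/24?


Network: 117.95.212.0
Broadcast: 117.95.212.255
First usable = network + 1
Last usable = broadcast - 1
Range: 117.95.212.1 to 117.95.212.254


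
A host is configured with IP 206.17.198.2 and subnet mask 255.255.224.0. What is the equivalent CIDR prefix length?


Binary: 11111111.11111111.11100000.00000000
Count leading 1s
Prefix: /19


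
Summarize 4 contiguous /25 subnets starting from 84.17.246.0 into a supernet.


Original prefix: /25
Number of subnets: 4 = 2^2
New prefix = 25 - 2 = 23
Supernet: 84.17.246.0/23


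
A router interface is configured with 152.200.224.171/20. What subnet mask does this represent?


/20 means 20 network bits, 12 host bits
Binary: 11111111111111111111000000000000
Mask: 255.255.240.0


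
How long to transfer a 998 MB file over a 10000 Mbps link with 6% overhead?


Effective throughput = 10000 * (1 - 6/100) = 9400 Mbps
File size in Mb = 998 * 8 = 7984 Mb
Time = 7984 / 9400
Time = 0.8494 seconds


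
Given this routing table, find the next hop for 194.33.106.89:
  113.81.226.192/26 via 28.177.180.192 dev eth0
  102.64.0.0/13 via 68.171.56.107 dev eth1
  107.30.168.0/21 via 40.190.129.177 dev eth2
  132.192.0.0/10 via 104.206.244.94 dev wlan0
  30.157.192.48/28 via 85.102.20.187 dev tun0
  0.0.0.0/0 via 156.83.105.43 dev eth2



Longest prefix match for 194.33.106.89:
  /26 113.81.226.192: no
  /13 102.64.0.0: no
  /21 107.30.168.0: no
  /10 132.192.0.0: no
  /28 30.157.192.48: no
  /0 0.0.0.0: MATCH
Selected: next-hop 156.83.105.43 via eth2 (matched /0)


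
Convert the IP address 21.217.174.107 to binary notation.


21 = 00010101
217 = 11011001
174 = 10101110
107 = 01101011
Binary: 00010101.11011001.10101110.01101011


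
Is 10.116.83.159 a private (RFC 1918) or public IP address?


RFC 1918 private ranges:
  10.0.0.0/8 (10.0.0.0 - 10.255.255.255)
  172.16.0.0/12 (172.16.0.0 - 172.31.255.255)
  192.168.0.0/16 (192.168.0.0 - 192.168.255.255)
Private (in 10.0.0.0/8)
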